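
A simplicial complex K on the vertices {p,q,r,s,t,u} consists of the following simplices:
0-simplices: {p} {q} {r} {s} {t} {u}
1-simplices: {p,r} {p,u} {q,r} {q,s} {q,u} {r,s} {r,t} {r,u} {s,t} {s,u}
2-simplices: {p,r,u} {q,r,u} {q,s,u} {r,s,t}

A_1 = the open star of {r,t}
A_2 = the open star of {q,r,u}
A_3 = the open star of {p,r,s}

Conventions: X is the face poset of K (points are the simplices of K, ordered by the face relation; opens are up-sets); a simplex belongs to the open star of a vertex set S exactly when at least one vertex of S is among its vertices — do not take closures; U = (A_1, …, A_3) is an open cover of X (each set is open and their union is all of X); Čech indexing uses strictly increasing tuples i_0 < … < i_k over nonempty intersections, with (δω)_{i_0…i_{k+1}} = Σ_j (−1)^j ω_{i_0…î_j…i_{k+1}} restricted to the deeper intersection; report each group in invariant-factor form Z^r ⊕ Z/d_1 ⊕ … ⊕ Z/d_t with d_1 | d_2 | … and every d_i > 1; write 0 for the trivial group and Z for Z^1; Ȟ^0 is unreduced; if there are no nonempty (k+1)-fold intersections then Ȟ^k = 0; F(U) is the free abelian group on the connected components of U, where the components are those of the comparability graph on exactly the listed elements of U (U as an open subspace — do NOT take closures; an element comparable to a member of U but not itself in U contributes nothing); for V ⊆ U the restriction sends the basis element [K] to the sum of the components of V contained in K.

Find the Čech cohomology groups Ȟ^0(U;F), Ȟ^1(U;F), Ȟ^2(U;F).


nerve simplices:
  A1={{r},{t},{p,r},{q,r},{r,s},{r,t},{r,u},{s,t},{p,r,u},{q,r,u},{r,s,t}} A2={{q},{r},{u},{p,r},{p,u},{q,r},{q,s},{q,u},{r,s},{r,t},{r,u},{s,u},{p,r,u},{q,r,u},{q,s,u},{r,s,t}} A3={{p},{r},{s},{p,r},{p,u},{q,r},{q,s},{r,s},{r,t},{r,u},{s,t},{s,u},{p,r,u},{q,r,u},{q,s,u},{r,s,t}}
  A12={{r},{p,r},{q,r},{r,s},{r,t},{r,u},{p,r,u},{q,r,u},{r,s,t}} A13={{r},{p,r},{q,r},{r,s},{r,t},{r,u},{s,t},{p,r,u},{q,r,u},{r,s,t}} A23={{r},{p,r},{p,u},{q,r},{q,s},{r,s},{r,t},{r,u},{s,u},{p,r,u},{q,r,u},{q,s,u},{r,s,t}}
  A123={{r},{p,r},{q,r},{r,s},{r,t},{r,u},{p,r,u},{q,r,u},{r,s,t}}
components per intersection:
  A1: {{r},{t},{p,r},{q,r},{r,s},{r,t},{r,u},{s,t},{p,r,u},{q,r,u},{r,s,t}}
  A2: {{q},{r},{u},{p,r},{p,u},{q,r},{q,s},{q,u},{r,s},{r,t},{r,u},{s,u},{p,r,u},{q,r,u},{q,s,u},{r,s,t}}
  A3: {{p},{r},{s},{p,r},{p,u},{q,r},{q,s},{r,s},{r,t},{r,u},{s,t},{s,u},{p,r,u},{q,r,u},{q,s,u},{r,s,t}}
  A12: {{r},{p,r},{q,r},{r,s},{r,t},{r,u},{p,r,u},{q,r,u},{r,s,t}}
  A13: {{r},{p,r},{q,r},{r,s},{r,t},{r,u},{s,t},{p,r,u},{q,r,u},{r,s,t}}
  A23: {{r},{p,r},{p,u},{q,r},{r,s},{r,t},{r,u},{p,r,u},{q,r,u},{r,s,t}} {{q,s},{s,u},{q,s,u}}
  A123: {{r},{p,r},{q,r},{r,s},{r,t},{r,u},{p,r,u},{q,r,u},{r,s,t}}
C dims 3,4,1; δ0: rk 2, SNF 1^2; δ1: rk 1, SNF 1^1
degree 0: 3−2−0 = 1 → Ȟ^0 ≅ Z
degree 1: 4−1−2 = 1 → Ȟ^1 ≅ Z
degree 2: 1−0−1 = 0 → Ȟ^2 ≅ 0

Ȟ^0 ≅ Z,  Ȟ^1 ≅ Z,  Ȟ^2 ≅ 0


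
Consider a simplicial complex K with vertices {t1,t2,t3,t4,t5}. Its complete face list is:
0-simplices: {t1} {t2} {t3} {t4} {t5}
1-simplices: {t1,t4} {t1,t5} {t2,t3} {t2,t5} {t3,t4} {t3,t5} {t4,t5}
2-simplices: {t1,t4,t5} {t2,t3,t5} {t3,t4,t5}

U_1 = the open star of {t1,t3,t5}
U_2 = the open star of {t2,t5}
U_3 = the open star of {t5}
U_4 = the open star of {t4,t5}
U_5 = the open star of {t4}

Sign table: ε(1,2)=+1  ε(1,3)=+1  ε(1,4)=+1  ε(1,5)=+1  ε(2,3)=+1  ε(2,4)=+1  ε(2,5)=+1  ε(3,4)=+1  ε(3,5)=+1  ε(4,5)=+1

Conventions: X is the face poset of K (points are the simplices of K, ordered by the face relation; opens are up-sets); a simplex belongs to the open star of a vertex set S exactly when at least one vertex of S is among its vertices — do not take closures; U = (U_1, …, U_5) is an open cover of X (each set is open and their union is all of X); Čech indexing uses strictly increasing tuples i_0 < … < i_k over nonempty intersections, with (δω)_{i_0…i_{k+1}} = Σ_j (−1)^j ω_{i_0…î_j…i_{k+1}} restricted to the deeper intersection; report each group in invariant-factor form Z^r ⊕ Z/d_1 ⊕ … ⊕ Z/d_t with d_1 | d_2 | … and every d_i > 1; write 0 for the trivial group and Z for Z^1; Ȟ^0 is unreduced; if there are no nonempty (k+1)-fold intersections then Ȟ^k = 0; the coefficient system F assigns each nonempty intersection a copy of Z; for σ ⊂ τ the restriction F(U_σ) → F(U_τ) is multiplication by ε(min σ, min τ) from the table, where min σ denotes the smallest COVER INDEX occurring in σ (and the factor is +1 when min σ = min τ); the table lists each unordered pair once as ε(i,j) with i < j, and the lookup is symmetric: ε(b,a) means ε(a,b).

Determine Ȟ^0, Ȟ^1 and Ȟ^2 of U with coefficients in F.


Ȟ^0(U;F) ≅ Z,  Ȟ^1(U;F) ≅ 0,  Ȟ^2(U;F) ≅ 0

nerve of the cover:
  U1={{t1},{t3},{t5},{t1,t4},{t1,t5},{t2,t3},{t2,t5},{t3,t4},{t3,t5},{t4,t5},{t1,t4,t5},{t2,t3,t5},{t3,t4,t5}} U2={{t2},{t5},{t1,t5},{t2,t3},{t2,t5},{t3,t5},{t4,t5},{t1,t4,t5},{t2,t3,t5},{t3,t4,t5}} U3={{t5},{t1,t5},{t2,t5},{t3,t5},{t4,t5},{t1,t4,t5},{t2,t3,t5},{t3,t4,t5}} U4={{t4},{t5},{t1,t4},{t1,t5},{t2,t5},{t3,t4},{t3,t5},{t4,t5},{t1,t4,t5},{t2,t3,t5},{t3,t4,t5}} U5={{t4},{t1,t4},{t3,t4},{t4,t5},{t1,t4,t5},{t3,t4,t5}}
  U12={{t5},{t1,t5},{t2,t3},{t2,t5},{t3,t5},{t4,t5},{t1,t4,t5},{t2,t3,t5},{t3,t4,t5}} U13={{t5},{t1,t5},{t2,t5},{t3,t5},{t4,t5},{t1,t4,t5},{t2,t3,t5},{t3,t4,t5}} U14={{t5},{t1,t4},{t1,t5},{t2,t5},{t3,t4},{t3,t5},{t4,t5},{t1,t4,t5},{t2,t3,t5},{t3,t4,t5}} U15={{t1,t4},{t3,t4},{t4,t5},{t1,t4,t5},{t3,t4,t5}} U23={{t5},{t1,t5},{t2,t5},{t3,t5},{t4,t5},{t1,t4,t5},{t2,t3,t5},{t3,t4,t5}} U24={{t5},{t1,t5},{t2,t5},{t3,t5},{t4,t5},{t1,t4,t5},{t2,t3,t5},{t3,t4,t5}} U25={{t4,t5},{t1,t4,t5},{t3,t4,t5}} U34={{t5},{t1,t5},{t2,t5},{t3,t5},{t4,t5},{t1,t4,t5},{t2,t3,t5},{t3,t4,t5}} U35={{t4,t5},{t1,t4,t5},{t3,t4,t5}} U45={{t4},{t1,t4},{t3,t4},{t4,t5},{t1,t4,t5},{t3,t4,t5}}
  U123={{t5},{t1,t5},{t2,t5},{t3,t5},{t4,t5},{t1,t4,t5},{t2,t3,t5},{t3,t4,t5}} U124={{t5},{t1,t5},{t2,t5},{t3,t5},{t4,t5},{t1,t4,t5},{t2,t3,t5},{t3,t4,t5}} U125={{t4,t5},{t1,t4,t5},{t3,t4,t5}} U134={{t5},{t1,t5},{t2,t5},{t3,t5},{t4,t5},{t1,t4,t5},{t2,t3,t5},{t3,t4,t5}} U135={{t4,t5},{t1,t4,t5},{t3,t4,t5}} U145={{t1,t4},{t3,t4},{t4,t5},{t1,t4,t5},{t3,t4,t5}} U234={{t5},{t1,t5},{t2,t5},{t3,t5},{t4,t5},{t1,t4,t5},{t2,t3,t5},{t3,t4,t5}} U235={{t4,t5},{t1,t4,t5},{t3,t4,t5}} U245={{t4,t5},{t1,t4,t5},{t3,t4,t5}} U345={{t4,t5},{t1,t4,t5},{t3,t4,t5}}
  U1234={{t5},{t1,t5},{t2,t5},{t3,t5},{t4,t5},{t1,t4,t5},{t2,t3,t5},{t3,t4,t5}} U1235={{t4,t5},{t1,t4,t5},{t3,t4,t5}} U1245={{t4,t5},{t1,t4,t5},{t3,t4,t5}} U1345={{t4,t5},{t1,t4,t5},{t3,t4,t5}} U2345={{t4,t5},{t1,t4,t5},{t3,t4,t5}}
  U12345={{t4,t5},{t1,t4,t5},{t3,t4,t5}}
C dims 5,10,10,5; δ0: rk 4, SNF 1^4; δ1: rk 6, SNF 1^6; δ2: rk 4, SNF 1^4
Ȟ^0 = (5 − 4) − 0 = 1, so Ȟ^0 ≅ Z
Ȟ^1 = (10 − 6) − 4 = 0, so Ȟ^1 ≅ 0
Ȟ^2 = (10 − 4) − 6 = 0, so Ȟ^2 ≅ 0


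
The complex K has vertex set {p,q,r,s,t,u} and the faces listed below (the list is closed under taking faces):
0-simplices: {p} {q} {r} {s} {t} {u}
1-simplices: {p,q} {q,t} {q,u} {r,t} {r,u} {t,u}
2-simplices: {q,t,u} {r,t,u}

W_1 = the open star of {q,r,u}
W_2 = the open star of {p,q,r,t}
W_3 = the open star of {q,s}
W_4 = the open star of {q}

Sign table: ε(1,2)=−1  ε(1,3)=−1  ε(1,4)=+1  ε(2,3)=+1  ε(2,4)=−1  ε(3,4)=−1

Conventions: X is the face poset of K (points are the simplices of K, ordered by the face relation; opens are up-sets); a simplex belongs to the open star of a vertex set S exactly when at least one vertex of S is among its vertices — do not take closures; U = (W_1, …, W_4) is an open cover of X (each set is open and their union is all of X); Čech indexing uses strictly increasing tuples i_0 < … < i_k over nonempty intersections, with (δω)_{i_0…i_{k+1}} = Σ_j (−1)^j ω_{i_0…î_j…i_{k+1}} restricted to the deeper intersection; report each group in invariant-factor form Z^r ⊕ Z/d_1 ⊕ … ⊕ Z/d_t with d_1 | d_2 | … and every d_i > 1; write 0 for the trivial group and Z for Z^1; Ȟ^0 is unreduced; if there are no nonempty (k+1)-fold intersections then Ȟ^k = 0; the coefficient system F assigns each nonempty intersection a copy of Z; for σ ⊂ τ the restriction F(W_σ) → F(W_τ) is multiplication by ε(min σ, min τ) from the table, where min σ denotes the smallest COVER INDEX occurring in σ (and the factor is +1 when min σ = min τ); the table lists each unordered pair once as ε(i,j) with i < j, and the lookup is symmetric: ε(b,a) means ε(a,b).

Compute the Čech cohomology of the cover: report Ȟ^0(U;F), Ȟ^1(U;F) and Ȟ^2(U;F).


nerve simplices:
  W1={{q},{r},{u},{p,q},{q,t},{q,u},{r,t},{r,u},{t,u},{q,t,u},{r,t,u}} W2={{p},{q},{r},{t},{p,q},{q,t},{q,u},{r,t},{r,u},{t,u},{q,t,u},{r,t,u}} W3={{q},{s},{p,q},{q,t},{q,u},{q,t,u}} W4={{q},{p,q},{q,t},{q,u},{q,t,u}}
  W12={{q},{r},{p,q},{q,t},{q,u},{r,t},{r,u},{t,u},{q,t,u},{r,t,u}} W13={{q},{p,q},{q,t},{q,u},{q,t,u}} W14={{q},{p,q},{q,t},{q,u},{q,t,u}} W23={{q},{p,q},{q,t},{q,u},{q,t,u}} W24={{q},{p,q},{q,t},{q,u},{q,t,u}} W34={{q},{p,q},{q,t},{q,u},{q,t,u}}
  W123={{q},{p,q},{q,t},{q,u},{q,t,u}} W124={{q},{p,q},{q,t},{q,u},{q,t,u}} W134={{q},{p,q},{q,t},{q,u},{q,t,u}} W234={{q},{p,q},{q,t},{q,u},{q,t,u}}
  W1234={{q},{p,q},{q,t},{q,u},{q,t,u}}
C dims 4,6,4,1; δ0: rk 3, SNF 1^3; δ1: rk 3, SNF 1^3; δ2: rk 1, SNF 1^1
degree 0: 4−3−0 = 1 → Ȟ^0 ≅ Z
degree 1: 6−3−3 = 0 → Ȟ^1 ≅ 0
degree 2: 4−1−3 = 0 → Ȟ^2 ≅ 0

Ȟ^0 = Z, Ȟ^1 = 0, Ȟ^2 = 0


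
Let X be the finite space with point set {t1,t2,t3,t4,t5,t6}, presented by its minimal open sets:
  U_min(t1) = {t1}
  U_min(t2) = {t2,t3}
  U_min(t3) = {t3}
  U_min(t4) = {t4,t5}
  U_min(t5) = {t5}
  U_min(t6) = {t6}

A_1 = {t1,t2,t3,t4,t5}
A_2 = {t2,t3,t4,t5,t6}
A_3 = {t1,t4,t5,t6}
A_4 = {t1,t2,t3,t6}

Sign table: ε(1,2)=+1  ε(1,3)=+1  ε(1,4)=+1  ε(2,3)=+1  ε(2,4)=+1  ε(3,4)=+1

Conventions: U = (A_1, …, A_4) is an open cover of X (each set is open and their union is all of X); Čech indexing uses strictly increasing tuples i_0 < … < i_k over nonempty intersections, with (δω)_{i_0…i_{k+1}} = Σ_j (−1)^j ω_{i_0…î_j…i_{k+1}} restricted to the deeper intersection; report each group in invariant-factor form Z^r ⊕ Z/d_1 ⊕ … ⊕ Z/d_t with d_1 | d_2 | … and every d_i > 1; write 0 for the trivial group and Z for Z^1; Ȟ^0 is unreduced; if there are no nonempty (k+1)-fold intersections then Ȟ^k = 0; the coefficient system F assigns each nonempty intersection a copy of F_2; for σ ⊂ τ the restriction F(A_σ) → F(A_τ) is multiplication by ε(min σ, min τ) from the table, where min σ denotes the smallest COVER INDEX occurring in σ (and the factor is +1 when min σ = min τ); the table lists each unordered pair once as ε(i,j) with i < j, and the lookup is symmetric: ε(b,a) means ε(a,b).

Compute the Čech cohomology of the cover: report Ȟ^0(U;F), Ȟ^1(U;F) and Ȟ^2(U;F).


Ȟ^0 ≅ Z/2,  Ȟ^1 ≅ 0,  Ȟ^2 ≅ Z/2

nerve simplices:
  A12={t2,t3,t4,t5} A13={t1,t4,t5} A14={t1,t2,t3} A23={t4,t5,t6} A24={t2,t3,t6} A34={t1,t6}
  A123={t4,t5} A124={t2,t3} A134={t1} A234={t6}
C dims 4,6,4; δ0: rk_F2 3; δ1: rk_F2 3
degree 0: 4−3−0 = 1 → Ȟ^0 ≅ Z/2
degree 1: 6−3−3 = 0 → Ȟ^1 ≅ 0
degree 2: 4−0−3 = 1 → Ȟ^2 ≅ Z/2


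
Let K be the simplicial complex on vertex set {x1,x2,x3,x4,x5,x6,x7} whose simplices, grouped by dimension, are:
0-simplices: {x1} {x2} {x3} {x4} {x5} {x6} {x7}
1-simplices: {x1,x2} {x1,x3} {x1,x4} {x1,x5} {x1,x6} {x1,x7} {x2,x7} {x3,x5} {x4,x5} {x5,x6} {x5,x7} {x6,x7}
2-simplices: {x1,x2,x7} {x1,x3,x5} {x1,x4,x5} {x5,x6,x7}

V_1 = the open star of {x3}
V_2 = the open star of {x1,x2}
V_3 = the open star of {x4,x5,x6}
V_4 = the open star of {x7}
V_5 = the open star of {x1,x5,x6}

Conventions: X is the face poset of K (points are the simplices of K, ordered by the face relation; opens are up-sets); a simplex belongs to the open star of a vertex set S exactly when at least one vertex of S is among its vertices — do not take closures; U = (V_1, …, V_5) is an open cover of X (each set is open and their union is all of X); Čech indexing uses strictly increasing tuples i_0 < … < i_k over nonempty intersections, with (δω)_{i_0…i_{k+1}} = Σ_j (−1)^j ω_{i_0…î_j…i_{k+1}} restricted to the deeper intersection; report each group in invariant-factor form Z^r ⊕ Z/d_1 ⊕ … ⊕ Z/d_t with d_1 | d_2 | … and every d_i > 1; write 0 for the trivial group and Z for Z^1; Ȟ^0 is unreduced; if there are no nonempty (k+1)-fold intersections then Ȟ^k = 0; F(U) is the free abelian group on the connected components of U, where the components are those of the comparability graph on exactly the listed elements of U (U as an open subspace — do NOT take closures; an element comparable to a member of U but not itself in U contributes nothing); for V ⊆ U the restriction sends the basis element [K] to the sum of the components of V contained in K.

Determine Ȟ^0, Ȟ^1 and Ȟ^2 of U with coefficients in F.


intersection data:
  V1={{x3},{x1,x3},{x3,x5},{x1,x3,x5}} V2={{x1},{x2},{x1,x2},{x1,x3},{x1,x4},{x1,x5},{x1,x6},{x1,x7},{x2,x7},{x1,x2,x7},{x1,x3,x5},{x1,x4,x5}} V3={{x4},{x5},{x6},{x1,x4},{x1,x5},{x1,x6},{x3,x5},{x4,x5},{x5,x6},{x5,x7},{x6,x7},{x1,x3,x5},{x1,x4,x5},{x5,x6,x7}} V4={{x7},{x1,x7},{x2,x7},{x5,x7},{x6,x7},{x1,x2,x7},{x5,x6,x7}} V5={{x1},{x5},{x6},{x1,x2},{x1,x3},{x1,x4},{x1,x5},{x1,x6},{x1,x7},{x3,x5},{x4,x5},{x5,x6},{x5,x7},{x6,x7},{x1,x2,x7},{x1,x3,x5},{x1,x4,x5},{x5,x6,x7}}
  V12={{x1,x3},{x1,x3,x5}} V13={{x3,x5},{x1,x3,x5}} V15={{x1,x3},{x3,x5},{x1,x3,x5}} V23={{x1,x4},{x1,x5},{x1,x6},{x1,x3,x5},{x1,x4,x5}} V24={{x1,x7},{x2,x7},{x1,x2,x7}} V25={{x1},{x1,x2},{x1,x3},{x1,x4},{x1,x5},{x1,x6},{x1,x7},{x1,x2,x7},{x1,x3,x5},{x1,x4,x5}} V34={{x5,x7},{x6,x7},{x5,x6,x7}} V35={{x5},{x6},{x1,x4},{x1,x5},{x1,x6},{x3,x5},{x4,x5},{x5,x6},{x5,x7},{x6,x7},{x1,x3,x5},{x1,x4,x5},{x5,x6,x7}} V45={{x1,x7},{x5,x7},{x6,x7},{x1,x2,x7},{x5,x6,x7}}
  V123={{x1,x3,x5}} V125={{x1,x3},{x1,x3,x5}} V135={{x3,x5},{x1,x3,x5}} V235={{x1,x4},{x1,x5},{x1,x6},{x1,x3,x5},{x1,x4,x5}} V245={{x1,x7},{x1,x2,x7}} V345={{x5,x7},{x6,x7},{x5,x6,x7}}
  V1235={{x1,x3,x5}}
components per intersection:
  V1: {{x3},{x1,x3},{x3,x5},{x1,x3,x5}}
  V2: {{x1},{x2},{x1,x2},{x1,x3},{x1,x4},{x1,x5},{x1,x6},{x1,x7},{x2,x7},{x1,x2,x7},{x1,x3,x5},{x1,x4,x5}}
  V3: {{x4},{x5},{x6},{x1,x4},{x1,x5},{x1,x6},{x3,x5},{x4,x5},{x5,x6},{x5,x7},{x6,x7},{x1,x3,x5},{x1,x4,x5},{x5,x6,x7}}
  V4: {{x7},{x1,x7},{x2,x7},{x5,x7},{x6,x7},{x1,x2,x7},{x5,x6,x7}}
  V5: {{x1},{x5},{x6},{x1,x2},{x1,x3},{x1,x4},{x1,x5},{x1,x6},{x1,x7},{x3,x5},{x4,x5},{x5,x6},{x5,x7},{x6,x7},{x1,x2,x7},{x1,x3,x5},{x1,x4,x5},{x5,x6,x7}}
  V12: {{x1,x3},{x1,x3,x5}}
  V13: {{x3,x5},{x1,x3,x5}}
  V15: {{x1,x3},{x3,x5},{x1,x3,x5}}
  V23: {{x1,x4},{x1,x5},{x1,x3,x5},{x1,x4,x5}} {{x1,x6}}
  V24: {{x1,x7},{x2,x7},{x1,x2,x7}}
  V25: {{x1},{x1,x2},{x1,x3},{x1,x4},{x1,x5},{x1,x6},{x1,x7},{x1,x2,x7},{x1,x3,x5},{x1,x4,x5}}
  V34: {{x5,x7},{x6,x7},{x5,x6,x7}}
  V35: {{x5},{x6},{x1,x4},{x1,x5},{x1,x6},{x3,x5},{x4,x5},{x5,x6},{x5,x7},{x6,x7},{x1,x3,x5},{x1,x4,x5},{x5,x6,x7}}
  V45: {{x1,x7},{x1,x2,x7}} {{x5,x7},{x6,x7},{x5,x6,x7}}
  V123: {{x1,x3,x5}}
  V125: {{x1,x3},{x1,x3,x5}}
  V135: {{x3,x5},{x1,x3,x5}}
  V235: {{x1,x4},{x1,x5},{x1,x3,x5},{x1,x4,x5}} {{x1,x6}}
  V245: {{x1,x7},{x1,x2,x7}}
  V345: {{x5,x7},{x6,x7},{x5,x6,x7}}
  V1235: {{x1,x3,x5}}
C dims 5,11,7,1; δ0: rk 4, SNF 1^4; δ1: rk 6, SNF 1^6; δ2: rk 1, SNF 1^1
Ȟ^0 = (5 − 4) − 0 = 1, so Ȟ^0 ≅ Z
Ȟ^1 = (11 − 6) − 4 = 1, so Ȟ^1 ≅ Z
Ȟ^2 = (7 − 1) − 6 = 0, so Ȟ^2 ≅ 0

Ȟ^0 = Z, Ȟ^1 = Z, Ȟ^2 = 0


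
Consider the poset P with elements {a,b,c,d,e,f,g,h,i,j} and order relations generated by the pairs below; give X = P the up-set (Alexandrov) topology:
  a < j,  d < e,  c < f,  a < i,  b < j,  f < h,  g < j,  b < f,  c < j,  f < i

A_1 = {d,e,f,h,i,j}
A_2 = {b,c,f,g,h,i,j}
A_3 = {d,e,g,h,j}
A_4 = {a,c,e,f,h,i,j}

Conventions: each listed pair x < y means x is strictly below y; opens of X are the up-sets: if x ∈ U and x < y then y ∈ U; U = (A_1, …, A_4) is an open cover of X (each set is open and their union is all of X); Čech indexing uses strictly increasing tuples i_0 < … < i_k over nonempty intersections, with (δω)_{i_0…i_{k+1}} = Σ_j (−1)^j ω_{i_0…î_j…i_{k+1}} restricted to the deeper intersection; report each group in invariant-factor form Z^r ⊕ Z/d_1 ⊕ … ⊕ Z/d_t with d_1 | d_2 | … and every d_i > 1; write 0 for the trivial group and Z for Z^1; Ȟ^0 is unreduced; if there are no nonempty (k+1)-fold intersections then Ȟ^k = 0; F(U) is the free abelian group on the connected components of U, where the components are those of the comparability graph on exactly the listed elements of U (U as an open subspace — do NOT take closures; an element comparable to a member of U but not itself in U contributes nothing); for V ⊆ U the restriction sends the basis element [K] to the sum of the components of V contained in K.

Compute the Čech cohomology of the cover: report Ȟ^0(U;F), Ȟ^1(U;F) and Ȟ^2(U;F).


Ȟ^0(U;F) ≅ Z^2,  Ȟ^1(U;F) ≅ 0,  Ȟ^2(U;F) ≅ 0

nonempty overlaps:
  A12={f,h,i,j} A13={d,e,h,j} A14={e,f,h,i,j} A23={g,h,j} A24={c,f,h,i,j} A34={e,h,j}
  A123={h,j} A124={f,h,i,j} A134={e,h,j} A234={h,j}
  A1234={h,j}
components per intersection:
  A1: {d,e} {f,h,i} {j}
  A2: {b,c,f,g,h,i,j}
  A3: {d,e} {g,j} {h}
  A4: {a,c,f,h,i,j} {e}
  A12: {f,h,i} {j}
  A13: {d,e} {h} {j}
  A14: {e} {f,h,i} {j}
  A23: {g,j} {h}
  A24: {c,f,h,i,j}
  A34: {e} {h} {j}
  A123: {h} {j}
  A124: {f,h,i} {j}
  A134: {e} {h} {j}
  A234: {h} {j}
  A1234: {h} {j}
C dims 9,14,9,2; δ0: rk 7, SNF 1^7; δ1: rk 7, SNF 1^7; δ2: rk 2, SNF 1^2
degree 0: 9−7−0 = 2 → Ȟ^0 ≅ Z^2
degree 1: 14−7−7 = 0 → Ȟ^1 ≅ 0
degree 2: 9−2−7 = 0 → Ȟ^2 ≅ 0


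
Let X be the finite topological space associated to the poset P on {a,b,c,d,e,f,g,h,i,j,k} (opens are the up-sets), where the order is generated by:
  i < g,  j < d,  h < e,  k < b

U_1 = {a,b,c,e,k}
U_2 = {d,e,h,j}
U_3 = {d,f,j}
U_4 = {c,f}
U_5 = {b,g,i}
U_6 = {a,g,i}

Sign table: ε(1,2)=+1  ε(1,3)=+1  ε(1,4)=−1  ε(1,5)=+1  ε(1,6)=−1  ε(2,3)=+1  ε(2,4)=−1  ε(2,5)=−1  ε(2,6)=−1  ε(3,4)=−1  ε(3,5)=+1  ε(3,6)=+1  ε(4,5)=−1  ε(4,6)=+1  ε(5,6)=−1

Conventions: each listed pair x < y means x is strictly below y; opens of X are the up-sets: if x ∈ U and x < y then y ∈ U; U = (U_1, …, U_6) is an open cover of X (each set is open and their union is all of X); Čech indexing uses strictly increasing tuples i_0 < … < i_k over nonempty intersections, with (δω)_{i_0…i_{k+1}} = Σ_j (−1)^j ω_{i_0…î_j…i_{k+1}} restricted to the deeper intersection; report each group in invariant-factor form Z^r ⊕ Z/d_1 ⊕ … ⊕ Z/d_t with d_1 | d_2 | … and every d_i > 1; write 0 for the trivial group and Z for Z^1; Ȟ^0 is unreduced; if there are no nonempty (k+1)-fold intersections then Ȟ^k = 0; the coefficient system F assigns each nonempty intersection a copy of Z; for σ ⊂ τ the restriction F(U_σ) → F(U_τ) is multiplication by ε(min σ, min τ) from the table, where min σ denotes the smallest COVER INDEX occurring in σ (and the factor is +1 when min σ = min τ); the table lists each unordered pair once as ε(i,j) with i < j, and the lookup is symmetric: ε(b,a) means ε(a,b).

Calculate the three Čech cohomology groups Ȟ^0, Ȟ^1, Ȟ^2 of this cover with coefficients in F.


Ȟ^0(U;F) ≅ Z, Ȟ^1(U;F) ≅ Z^2 and Ȟ^2(U;F) ≅ 0

intersection data:
  U12={e} U14={c} U15={b} U16={a} U23={d,j} U34={f} U56={g,i}
C dims 6,7; δ0: rk 5, SNF 1^5
Ȟ^0 = (6 − 5) − 0 = 1, so Ȟ^0 ≅ Z
Ȟ^1 = (7 − 0) − 5 = 2, so Ȟ^1 ≅ Z^2
Ȟ^2 = (0 − 0) − 0 = 0, so Ȟ^2 ≅ 0


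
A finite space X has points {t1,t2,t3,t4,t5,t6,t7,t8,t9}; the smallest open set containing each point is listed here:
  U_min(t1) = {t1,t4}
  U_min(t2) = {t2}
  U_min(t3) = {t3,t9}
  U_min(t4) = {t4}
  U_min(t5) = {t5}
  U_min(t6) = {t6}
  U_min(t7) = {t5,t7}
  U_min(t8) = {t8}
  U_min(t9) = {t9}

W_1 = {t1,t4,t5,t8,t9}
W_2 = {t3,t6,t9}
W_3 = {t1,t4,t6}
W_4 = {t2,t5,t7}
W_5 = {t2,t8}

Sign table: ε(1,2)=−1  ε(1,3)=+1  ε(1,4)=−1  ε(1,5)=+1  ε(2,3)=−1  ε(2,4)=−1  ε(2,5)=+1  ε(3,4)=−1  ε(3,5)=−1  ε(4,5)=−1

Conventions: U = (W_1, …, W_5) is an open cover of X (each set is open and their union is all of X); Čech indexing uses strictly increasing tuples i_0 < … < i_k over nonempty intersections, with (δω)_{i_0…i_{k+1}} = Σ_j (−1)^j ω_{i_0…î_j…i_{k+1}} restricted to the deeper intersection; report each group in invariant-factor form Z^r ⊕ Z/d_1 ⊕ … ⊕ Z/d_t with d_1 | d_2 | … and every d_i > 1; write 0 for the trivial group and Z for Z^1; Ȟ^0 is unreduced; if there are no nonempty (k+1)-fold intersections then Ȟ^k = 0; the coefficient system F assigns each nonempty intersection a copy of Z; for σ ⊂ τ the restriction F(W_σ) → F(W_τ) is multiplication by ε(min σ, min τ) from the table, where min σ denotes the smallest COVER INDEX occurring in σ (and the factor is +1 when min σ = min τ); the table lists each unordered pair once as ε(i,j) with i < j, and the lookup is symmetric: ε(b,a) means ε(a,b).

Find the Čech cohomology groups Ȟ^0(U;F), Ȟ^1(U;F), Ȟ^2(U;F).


nonempty intersections:
  W12={t9} W13={t1,t4} W14={t5} W15={t8} W23={t6} W45={t2}
C dims 5,6; δ0: rk 4, SNF 1^4
Ȟ^0: (5−4)−0=1 ⇒ Z
Ȟ^1: (6−0)−4=2 ⇒ Z^2
Ȟ^2: (0−0)−0=0 ⇒ 0

Ȟ^0 = Z, Ȟ^1 = Z^2 and Ȟ^2 = 0


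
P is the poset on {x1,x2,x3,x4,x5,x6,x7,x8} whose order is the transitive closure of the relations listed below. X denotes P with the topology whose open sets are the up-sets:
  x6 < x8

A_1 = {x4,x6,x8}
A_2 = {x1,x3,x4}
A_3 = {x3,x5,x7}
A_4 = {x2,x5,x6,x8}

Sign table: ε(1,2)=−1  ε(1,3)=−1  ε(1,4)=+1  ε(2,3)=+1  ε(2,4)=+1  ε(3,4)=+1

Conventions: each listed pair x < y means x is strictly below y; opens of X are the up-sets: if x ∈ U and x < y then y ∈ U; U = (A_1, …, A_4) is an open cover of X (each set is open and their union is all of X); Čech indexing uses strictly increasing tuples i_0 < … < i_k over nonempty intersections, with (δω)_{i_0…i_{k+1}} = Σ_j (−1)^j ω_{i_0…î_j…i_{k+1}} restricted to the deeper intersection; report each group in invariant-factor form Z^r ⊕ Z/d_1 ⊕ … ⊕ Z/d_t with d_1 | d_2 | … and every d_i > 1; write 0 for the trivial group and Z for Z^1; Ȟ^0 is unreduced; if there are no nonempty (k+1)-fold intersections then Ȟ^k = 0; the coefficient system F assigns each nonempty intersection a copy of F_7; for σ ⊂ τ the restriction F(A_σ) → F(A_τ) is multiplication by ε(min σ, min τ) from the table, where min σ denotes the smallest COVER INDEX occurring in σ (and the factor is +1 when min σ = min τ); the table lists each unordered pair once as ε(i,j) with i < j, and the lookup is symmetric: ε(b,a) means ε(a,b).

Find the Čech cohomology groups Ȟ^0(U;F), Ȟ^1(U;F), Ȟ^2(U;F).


Ȟ^0(U;F) ≅ 0; Ȟ^1(U;F) ≅ 0; Ȟ^2(U;F) ≅ 0

nonempty intersections:
  A12={x4} A14={x6,x8} A23={x3} A34={x5}
C dims 4,4; δ0: rk_F7 4
Ȟ^0: (4−4)−0=0 ⇒ 0
Ȟ^1: (4−0)−4=0 ⇒ 0
Ȟ^2: (0−0)−0=0 ⇒ 0


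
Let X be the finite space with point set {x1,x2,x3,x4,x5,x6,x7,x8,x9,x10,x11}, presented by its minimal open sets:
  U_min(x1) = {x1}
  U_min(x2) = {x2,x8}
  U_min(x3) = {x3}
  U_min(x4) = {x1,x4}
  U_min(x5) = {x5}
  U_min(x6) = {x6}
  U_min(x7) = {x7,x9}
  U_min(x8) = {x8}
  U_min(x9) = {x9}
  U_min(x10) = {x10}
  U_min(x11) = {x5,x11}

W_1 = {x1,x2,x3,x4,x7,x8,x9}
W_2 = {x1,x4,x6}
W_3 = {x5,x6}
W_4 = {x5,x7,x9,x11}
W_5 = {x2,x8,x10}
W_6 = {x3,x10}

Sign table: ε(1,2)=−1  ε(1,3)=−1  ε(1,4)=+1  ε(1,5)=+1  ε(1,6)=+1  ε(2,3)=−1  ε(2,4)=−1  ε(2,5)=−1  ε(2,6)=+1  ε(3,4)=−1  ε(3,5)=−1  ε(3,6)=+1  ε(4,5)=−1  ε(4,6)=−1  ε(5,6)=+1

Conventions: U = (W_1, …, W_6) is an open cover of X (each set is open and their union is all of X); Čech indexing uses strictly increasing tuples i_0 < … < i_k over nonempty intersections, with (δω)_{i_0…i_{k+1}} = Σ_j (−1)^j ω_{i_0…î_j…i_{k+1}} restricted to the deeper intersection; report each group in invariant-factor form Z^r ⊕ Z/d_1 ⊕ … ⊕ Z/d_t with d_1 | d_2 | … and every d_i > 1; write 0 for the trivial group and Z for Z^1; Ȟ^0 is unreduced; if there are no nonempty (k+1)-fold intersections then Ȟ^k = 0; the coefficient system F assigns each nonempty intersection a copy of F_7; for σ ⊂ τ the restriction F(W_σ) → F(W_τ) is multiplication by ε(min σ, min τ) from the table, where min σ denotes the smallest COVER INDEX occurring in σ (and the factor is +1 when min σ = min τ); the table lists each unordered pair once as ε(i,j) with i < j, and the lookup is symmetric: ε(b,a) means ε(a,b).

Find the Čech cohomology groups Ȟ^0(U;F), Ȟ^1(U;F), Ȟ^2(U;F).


nonempty overlaps:
  W12={x1,x4} W14={x7,x9} W15={x2,x8} W16={x3} W23={x6} W34={x5} W56={x10}
C dims 6,7; δ0: rk_F7 6
degree 0: 6−6−0 = 0 → Ȟ^0 ≅ 0
degree 1: 7−0−6 = 1 → Ȟ^1 ≅ Z/7
degree 2: 0−0−0 = 0 → Ȟ^2 ≅ 0

Ȟ^0(U;F) ≅ 0; Ȟ^1(U;F) ≅ Z/7; Ȟ^2(U;F) ≅ 0


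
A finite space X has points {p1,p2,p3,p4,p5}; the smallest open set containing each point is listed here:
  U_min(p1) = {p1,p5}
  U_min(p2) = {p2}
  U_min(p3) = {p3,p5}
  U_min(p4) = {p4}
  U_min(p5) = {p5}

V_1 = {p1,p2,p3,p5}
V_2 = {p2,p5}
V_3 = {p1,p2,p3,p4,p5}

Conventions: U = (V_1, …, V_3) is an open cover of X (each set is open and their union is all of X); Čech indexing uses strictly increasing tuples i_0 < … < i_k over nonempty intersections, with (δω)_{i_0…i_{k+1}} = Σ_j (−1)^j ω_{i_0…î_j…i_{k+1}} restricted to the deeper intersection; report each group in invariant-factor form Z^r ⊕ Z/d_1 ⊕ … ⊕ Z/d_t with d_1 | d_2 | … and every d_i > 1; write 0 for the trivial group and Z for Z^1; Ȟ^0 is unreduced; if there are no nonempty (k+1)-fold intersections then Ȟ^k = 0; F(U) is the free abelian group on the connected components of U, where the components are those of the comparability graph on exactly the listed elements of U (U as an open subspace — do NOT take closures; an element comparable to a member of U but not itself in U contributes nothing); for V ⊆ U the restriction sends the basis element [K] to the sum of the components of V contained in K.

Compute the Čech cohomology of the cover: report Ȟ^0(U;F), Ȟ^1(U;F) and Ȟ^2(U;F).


Ȟ^0 ≅ Z^3, Ȟ^1 ≅ 0 and Ȟ^2 ≅ 0

nonempty intersections:
  V12={p2,p5} V13={p1,p2,p3,p5} V23={p2,p5}
  V123={p2,p5}
components per intersection:
  V1: {p1,p3,p5} {p2}
  V2: {p2} {p5}
  V3: {p1,p3,p5} {p2} {p4}
  V12: {p2} {p5}
  V13: {p1,p3,p5} {p2}
  V23: {p2} {p5}
  V123: {p2} {p5}
C dims 7,6,2; δ0: rk 4, SNF 1^4; δ1: rk 2, SNF 1^2
Ȟ^0: (7−4)−0=3 ⇒ Z^3
Ȟ^1: (6−2)−4=0 ⇒ 0
Ȟ^2: (2−0)−2=0 ⇒ 0


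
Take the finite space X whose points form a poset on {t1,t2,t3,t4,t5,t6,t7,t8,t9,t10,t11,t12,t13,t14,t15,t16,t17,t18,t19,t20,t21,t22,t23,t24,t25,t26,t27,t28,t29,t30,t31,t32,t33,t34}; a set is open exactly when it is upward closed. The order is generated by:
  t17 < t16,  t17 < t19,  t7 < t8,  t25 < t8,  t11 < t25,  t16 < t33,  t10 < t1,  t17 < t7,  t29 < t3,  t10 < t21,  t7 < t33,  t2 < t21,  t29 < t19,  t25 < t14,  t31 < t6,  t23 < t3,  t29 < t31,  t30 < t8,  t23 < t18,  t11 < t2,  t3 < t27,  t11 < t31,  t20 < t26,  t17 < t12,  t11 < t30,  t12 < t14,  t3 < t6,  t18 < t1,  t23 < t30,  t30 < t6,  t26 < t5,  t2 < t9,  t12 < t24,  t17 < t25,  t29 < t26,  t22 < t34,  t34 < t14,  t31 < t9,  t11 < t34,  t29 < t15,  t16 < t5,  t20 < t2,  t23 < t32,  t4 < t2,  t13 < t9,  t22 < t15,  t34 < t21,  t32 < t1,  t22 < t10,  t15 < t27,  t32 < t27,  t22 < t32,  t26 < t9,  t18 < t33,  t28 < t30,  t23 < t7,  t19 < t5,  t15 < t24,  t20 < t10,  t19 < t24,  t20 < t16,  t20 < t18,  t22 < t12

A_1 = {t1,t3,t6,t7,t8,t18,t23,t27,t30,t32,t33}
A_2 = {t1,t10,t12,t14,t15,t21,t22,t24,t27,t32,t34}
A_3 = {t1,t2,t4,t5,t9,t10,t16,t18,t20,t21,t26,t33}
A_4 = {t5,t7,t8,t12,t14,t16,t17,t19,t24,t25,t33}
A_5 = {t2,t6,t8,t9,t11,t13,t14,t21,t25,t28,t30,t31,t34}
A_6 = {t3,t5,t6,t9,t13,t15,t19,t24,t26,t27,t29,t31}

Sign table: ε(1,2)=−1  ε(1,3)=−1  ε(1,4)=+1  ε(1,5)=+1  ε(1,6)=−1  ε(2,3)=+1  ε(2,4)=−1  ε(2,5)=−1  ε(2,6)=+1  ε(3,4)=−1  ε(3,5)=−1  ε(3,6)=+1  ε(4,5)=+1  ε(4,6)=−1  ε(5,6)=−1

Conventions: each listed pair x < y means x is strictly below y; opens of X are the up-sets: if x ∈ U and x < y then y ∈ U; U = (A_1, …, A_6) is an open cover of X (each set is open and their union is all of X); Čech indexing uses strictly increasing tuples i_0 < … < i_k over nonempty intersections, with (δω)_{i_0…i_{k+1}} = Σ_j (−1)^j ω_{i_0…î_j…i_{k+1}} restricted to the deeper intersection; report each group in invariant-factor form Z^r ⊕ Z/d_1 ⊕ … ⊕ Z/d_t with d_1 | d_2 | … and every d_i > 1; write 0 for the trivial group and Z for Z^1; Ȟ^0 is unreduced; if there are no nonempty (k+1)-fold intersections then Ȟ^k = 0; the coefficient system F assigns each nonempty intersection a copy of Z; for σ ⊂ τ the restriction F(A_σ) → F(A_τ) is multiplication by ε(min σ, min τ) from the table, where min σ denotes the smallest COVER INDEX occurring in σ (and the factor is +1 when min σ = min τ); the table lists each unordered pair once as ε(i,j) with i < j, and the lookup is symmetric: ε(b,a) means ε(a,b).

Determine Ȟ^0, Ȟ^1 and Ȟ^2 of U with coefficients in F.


Ȟ^0 ≅ Z, Ȟ^1 ≅ 0, Ȟ^2 ≅ Z/2

nonempty intersections:
  A12={t1,t27,t32} A13={t1,t18,t33} A14={t7,t8,t33} A15={t6,t8,t30} A16={t3,t6,t27} A23={t1,t10,t21} A24={t12,t14,t24} A25={t14,t21,t34} A26={t15,t24,t27} A34={t5,t16,t33} A35={t2,t9,t21} A36={t5,t9,t26} A45={t8,t14,t25} A46={t5,t19,t24} A56={t6,t9,t13,t31}
  A123={t1} A126={t27} A134={t33} A145={t8} A156={t6} A235={t21} A245={t14} A246={t24} A346={t5} A356={t9}
C dims 6,15,10; δ0: rk 5, SNF 1^5; δ1: rk 10, SNF 1^9·2
Ȟ^0: (6−5)−0=1 ⇒ Z
Ȟ^1: (15−10)−5=0 ⇒ 0
Ȟ^2: (10−0)−10=0 plus torsion [2] ⇒ Z/2


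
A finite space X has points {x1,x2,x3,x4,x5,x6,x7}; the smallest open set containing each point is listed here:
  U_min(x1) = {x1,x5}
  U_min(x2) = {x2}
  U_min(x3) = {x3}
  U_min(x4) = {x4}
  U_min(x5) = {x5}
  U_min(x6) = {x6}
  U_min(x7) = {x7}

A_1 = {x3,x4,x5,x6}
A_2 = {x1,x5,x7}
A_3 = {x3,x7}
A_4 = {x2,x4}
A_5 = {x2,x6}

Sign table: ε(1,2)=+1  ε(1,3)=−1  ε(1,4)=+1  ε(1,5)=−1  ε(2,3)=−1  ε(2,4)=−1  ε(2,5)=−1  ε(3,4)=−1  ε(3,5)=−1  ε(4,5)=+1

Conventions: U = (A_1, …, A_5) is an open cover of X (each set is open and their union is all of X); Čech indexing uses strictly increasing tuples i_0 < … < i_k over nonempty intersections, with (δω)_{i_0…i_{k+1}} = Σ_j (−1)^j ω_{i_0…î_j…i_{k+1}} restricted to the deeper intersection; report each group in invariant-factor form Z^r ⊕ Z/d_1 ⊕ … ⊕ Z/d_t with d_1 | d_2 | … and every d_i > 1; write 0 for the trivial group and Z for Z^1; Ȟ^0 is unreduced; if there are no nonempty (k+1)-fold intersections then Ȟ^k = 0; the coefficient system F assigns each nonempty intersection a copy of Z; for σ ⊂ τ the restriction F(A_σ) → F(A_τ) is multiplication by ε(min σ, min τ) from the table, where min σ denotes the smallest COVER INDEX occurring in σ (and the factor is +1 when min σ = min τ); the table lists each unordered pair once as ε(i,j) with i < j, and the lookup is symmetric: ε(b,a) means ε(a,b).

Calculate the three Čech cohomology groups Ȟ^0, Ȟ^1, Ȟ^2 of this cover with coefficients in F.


nonempty intersections:
  A12={x5} A13={x3} A14={x4} A15={x6} A23={x7} A45={x2}
C dims 5,6; δ0: rk 5, SNF 1^4·2
Ȟ^0: (5−5)−0=0 ⇒ 0
Ȟ^1: (6−0)−5=1 plus torsion [2] ⇒ Z ⊕ Z/2
Ȟ^2: (0−0)−0=0 ⇒ 0

Ȟ^0 = 0,  Ȟ^1 = Z ⊕ Z/2,  Ȟ^2 = 0


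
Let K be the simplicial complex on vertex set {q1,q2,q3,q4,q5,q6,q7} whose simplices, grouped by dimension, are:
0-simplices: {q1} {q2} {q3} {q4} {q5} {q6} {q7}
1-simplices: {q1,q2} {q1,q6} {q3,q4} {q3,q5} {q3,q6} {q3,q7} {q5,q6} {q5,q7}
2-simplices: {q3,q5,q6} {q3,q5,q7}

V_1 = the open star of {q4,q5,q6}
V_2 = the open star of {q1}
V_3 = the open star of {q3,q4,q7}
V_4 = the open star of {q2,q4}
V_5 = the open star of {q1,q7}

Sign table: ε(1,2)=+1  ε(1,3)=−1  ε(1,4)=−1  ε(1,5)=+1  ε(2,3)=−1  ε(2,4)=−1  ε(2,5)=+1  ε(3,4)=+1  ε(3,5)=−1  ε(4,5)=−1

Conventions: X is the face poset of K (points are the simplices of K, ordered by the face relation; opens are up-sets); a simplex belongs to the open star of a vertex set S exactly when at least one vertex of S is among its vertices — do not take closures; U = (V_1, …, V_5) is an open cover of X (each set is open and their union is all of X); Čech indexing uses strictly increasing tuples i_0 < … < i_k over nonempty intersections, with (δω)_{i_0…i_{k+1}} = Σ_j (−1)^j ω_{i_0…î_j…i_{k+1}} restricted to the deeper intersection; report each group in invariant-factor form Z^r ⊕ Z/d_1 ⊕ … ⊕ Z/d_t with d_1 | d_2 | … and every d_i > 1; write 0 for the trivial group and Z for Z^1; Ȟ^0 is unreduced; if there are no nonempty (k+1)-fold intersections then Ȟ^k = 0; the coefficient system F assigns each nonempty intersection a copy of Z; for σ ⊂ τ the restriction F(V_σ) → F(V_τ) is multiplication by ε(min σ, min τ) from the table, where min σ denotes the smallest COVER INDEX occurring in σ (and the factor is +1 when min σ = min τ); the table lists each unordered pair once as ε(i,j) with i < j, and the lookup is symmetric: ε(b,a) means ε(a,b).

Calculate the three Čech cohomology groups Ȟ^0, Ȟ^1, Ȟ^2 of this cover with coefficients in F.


cover nerve:
  V1={{q4},{q5},{q6},{q1,q6},{q3,q4},{q3,q5},{q3,q6},{q5,q6},{q5,q7},{q3,q5,q6},{q3,q5,q7}} V2={{q1},{q1,q2},{q1,q6}} V3={{q3},{q4},{q7},{q3,q4},{q3,q5},{q3,q6},{q3,q7},{q5,q7},{q3,q5,q6},{q3,q5,q7}} V4={{q2},{q4},{q1,q2},{q3,q4}} V5={{q1},{q7},{q1,q2},{q1,q6},{q3,q7},{q5,q7},{q3,q5,q7}}
  V12={{q1,q6}} V13={{q4},{q3,q4},{q3,q5},{q3,q6},{q5,q7},{q3,q5,q6},{q3,q5,q7}} V14={{q4},{q3,q4}} V15={{q1,q6},{q5,q7},{q3,q5,q7}} V24={{q1,q2}} V25={{q1},{q1,q2},{q1,q6}} V34={{q4},{q3,q4}} V35={{q7},{q3,q7},{q5,q7},{q3,q5,q7}} V45={{q1,q2}}
  V125={{q1,q6}} V134={{q4},{q3,q4}} V135={{q5,q7},{q3,q5,q7}} V245={{q1,q2}}
C dims 5,9,4; δ0: rk 4, SNF 1^4; δ1: rk 4, SNF 1^4
Ȟ^0: (5−4)−0=1 ⇒ Z
Ȟ^1: (9−4)−4=1 ⇒ Z
Ȟ^2: (4−0)−4=0 ⇒ 0

Ȟ^0(U;F) ≅ Z; Ȟ^1(U;F) ≅ Z; Ȟ^2(U;F) ≅ 0


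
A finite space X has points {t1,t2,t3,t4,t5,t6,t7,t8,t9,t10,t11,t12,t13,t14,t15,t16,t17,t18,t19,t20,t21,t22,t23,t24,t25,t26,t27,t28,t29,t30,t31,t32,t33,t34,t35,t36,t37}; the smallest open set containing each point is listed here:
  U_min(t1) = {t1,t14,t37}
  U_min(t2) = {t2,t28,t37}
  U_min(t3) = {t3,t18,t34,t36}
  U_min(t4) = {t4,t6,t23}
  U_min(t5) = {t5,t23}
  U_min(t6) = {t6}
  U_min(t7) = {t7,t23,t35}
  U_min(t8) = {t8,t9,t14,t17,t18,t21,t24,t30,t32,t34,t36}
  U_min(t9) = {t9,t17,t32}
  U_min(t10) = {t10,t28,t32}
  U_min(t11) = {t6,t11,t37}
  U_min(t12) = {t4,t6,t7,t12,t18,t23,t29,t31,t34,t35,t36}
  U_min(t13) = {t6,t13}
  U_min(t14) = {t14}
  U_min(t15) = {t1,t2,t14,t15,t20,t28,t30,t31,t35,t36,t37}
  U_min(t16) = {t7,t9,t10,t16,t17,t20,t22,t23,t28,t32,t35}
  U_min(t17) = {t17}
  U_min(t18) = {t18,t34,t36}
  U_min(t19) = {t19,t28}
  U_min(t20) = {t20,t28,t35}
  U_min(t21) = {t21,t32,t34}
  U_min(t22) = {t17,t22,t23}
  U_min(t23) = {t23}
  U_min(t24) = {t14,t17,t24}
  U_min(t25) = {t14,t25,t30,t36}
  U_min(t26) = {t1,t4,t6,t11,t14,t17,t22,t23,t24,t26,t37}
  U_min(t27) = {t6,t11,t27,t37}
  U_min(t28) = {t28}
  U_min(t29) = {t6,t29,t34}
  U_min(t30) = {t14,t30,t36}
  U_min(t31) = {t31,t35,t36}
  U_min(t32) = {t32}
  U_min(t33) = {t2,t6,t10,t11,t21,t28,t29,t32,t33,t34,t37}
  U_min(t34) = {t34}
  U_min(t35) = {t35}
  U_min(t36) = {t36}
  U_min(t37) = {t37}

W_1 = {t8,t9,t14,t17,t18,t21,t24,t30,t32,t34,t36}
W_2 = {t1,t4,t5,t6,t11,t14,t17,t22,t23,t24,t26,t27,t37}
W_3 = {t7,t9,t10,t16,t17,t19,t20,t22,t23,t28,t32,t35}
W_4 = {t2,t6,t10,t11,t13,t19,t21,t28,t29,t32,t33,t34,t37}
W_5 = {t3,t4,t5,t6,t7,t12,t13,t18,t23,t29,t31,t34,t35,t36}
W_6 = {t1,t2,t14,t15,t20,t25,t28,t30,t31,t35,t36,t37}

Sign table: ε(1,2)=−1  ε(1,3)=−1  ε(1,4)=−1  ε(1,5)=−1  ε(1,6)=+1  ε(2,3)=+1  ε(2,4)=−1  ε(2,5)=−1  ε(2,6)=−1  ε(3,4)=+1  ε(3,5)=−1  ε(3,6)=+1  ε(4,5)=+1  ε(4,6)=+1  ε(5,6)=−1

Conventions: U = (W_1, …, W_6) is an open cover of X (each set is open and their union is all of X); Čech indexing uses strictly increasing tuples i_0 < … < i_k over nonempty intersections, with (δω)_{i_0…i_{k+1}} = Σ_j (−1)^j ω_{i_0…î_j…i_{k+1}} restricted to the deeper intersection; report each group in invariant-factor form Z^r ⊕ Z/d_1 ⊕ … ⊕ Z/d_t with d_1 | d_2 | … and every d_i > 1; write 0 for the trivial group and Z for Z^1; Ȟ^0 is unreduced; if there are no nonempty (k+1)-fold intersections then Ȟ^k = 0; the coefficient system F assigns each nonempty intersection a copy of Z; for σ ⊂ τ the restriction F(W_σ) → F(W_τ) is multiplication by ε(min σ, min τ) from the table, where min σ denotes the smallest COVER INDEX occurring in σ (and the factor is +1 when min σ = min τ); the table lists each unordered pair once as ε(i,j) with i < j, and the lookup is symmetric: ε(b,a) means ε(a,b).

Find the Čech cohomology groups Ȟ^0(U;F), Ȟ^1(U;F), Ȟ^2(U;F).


Ȟ^0(U;F) ≅ 0,  Ȟ^1(U;F) ≅ Z/2,  Ȟ^2(U;F) ≅ Z

cover nerve:
  W12={t14,t17,t24} W13={t9,t17,t32} W14={t21,t32,t34} W15={t18,t34,t36} W16={t14,t30,t36} W23={t17,t22,t23} W24={t6,t11,t37} W25={t4,t5,t6,t23} W26={t1,t14,t37} W34={t10,t19,t28,t32} W35={t7,t23,t35} W36={t20,t28,t35} W45={t6,t13,t29,t34} W46={t2,t28,t37} W56={t31,t35,t36}
  W123={t17} W126={t14} W134={t32} W145={t34} W156={t36} W235={t23} W245={t6} W246={t37} W346={t28} W356={t35}
C dims 6,15,10; δ0: rk 6, SNF 1^5·2; δ1: rk 9, SNF 1^9
Ȟ^0: (6−6)−0=0 ⇒ 0
Ȟ^1: (15−9)−6=0 plus torsion [2] ⇒ Z/2
Ȟ^2: (10−0)−9=1 ⇒ Z


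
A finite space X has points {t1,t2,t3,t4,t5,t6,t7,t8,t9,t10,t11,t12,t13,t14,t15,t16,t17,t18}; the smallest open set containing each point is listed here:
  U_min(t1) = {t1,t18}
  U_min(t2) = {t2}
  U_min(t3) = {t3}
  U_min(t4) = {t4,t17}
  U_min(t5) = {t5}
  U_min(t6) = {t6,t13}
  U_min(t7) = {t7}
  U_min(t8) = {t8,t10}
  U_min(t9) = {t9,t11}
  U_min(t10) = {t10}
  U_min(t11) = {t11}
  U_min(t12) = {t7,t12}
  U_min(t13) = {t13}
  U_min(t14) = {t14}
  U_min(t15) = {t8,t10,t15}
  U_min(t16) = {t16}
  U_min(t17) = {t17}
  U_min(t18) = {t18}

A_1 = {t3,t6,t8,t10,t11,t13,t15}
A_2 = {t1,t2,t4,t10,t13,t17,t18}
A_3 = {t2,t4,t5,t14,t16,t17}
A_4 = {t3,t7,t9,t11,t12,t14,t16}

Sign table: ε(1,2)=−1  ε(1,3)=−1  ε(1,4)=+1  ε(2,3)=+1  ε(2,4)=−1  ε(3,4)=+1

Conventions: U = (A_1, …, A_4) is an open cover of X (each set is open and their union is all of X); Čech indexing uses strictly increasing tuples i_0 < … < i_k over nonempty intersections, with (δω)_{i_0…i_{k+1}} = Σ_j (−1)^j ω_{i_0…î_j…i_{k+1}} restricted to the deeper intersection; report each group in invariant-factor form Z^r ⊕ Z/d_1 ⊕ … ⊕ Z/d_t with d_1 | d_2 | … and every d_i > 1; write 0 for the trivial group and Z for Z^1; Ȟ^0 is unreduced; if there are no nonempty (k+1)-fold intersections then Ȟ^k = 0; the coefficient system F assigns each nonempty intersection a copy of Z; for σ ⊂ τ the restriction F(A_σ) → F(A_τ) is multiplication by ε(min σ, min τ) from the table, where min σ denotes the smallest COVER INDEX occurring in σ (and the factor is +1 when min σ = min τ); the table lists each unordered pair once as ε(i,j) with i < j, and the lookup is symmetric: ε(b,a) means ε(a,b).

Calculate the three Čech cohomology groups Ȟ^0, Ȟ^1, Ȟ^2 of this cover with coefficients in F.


nerve of the cover:
  A12={t10,t13} A14={t3,t11} A23={t2,t4,t17} A34={t14,t16}
C dims 4,4; δ0: rk 4, SNF 1^3·2
Ȟ^0 = (4 − 4) − 0 = 0, so Ȟ^0 ≅ 0
Ȟ^1 = (4 − 0) − 4 = 0 plus torsion [2], so Ȟ^1 ≅ Z/2
Ȟ^2 = (0 − 0) − 0 = 0, so Ȟ^2 ≅ 0

Ȟ^0(U;F) ≅ 0; Ȟ^1(U;F) ≅ Z/2; Ȟ^2(U;F) ≅ 0


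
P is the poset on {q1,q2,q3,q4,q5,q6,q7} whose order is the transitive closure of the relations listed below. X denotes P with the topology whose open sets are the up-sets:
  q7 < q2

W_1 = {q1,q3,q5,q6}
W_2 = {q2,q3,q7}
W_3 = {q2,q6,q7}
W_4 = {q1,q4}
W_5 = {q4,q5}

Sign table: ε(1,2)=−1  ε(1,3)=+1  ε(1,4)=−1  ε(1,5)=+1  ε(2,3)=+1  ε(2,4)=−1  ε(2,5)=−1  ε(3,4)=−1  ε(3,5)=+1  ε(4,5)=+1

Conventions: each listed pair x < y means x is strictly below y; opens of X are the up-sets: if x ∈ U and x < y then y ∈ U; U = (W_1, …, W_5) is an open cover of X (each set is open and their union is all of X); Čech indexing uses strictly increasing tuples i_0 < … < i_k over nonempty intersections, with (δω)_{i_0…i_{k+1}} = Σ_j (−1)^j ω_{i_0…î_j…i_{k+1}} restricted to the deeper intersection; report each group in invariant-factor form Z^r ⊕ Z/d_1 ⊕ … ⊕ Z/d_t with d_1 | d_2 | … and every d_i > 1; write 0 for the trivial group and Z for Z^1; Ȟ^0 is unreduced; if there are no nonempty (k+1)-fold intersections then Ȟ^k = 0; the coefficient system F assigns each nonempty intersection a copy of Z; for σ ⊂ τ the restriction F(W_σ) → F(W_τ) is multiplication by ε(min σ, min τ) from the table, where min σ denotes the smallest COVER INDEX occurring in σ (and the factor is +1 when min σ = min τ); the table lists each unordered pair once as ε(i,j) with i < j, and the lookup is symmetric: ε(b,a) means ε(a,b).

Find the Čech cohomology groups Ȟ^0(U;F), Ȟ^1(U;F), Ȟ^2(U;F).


nerve of the cover:
  W12={q3} W13={q6} W14={q1} W15={q5} W23={q2,q7} W45={q4}
C dims 5,6; δ0: rk 5, SNF 1^4·2
Ȟ^0 = (5 − 5) − 0 = 0, so Ȟ^0 ≅ 0
Ȟ^1 = (6 − 0) − 5 = 1 plus torsion [2], so Ȟ^1 ≅ Z ⊕ Z/2
Ȟ^2 = (0 − 0) − 0 = 0, so Ȟ^2 ≅ 0

Ȟ^0 ≅ 0,  Ȟ^1 ≅ Z ⊕ Z/2,  Ȟ^2 ≅ 0
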